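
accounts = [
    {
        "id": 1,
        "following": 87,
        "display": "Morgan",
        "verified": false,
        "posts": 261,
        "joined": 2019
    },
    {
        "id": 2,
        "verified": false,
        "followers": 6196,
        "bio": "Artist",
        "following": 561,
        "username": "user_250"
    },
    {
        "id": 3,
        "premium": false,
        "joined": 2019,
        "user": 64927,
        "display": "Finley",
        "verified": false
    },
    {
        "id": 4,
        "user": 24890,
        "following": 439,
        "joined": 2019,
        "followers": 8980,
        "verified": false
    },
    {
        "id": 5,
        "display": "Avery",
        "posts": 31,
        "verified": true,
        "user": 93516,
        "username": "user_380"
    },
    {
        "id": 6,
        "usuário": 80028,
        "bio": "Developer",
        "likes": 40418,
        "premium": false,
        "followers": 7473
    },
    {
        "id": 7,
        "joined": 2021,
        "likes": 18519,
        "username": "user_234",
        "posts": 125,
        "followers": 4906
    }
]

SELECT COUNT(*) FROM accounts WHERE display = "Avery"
1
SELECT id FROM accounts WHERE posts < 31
[]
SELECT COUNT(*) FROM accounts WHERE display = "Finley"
1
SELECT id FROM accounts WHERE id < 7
[1, 2, 3, 4, 5, 6]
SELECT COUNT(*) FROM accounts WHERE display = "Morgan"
1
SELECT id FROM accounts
[1, 2, 3, 4, 5, 6, 7]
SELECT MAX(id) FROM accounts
7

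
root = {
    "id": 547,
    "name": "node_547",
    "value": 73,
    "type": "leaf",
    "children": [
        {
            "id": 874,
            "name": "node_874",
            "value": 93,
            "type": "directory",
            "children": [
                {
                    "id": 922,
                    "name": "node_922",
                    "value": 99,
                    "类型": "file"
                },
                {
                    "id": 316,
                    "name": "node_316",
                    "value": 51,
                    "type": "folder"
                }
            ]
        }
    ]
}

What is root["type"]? "leaf"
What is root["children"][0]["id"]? 874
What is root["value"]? 73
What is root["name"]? "node_547"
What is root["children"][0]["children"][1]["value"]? 51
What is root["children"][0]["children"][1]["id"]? 316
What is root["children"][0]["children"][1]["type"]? "folder"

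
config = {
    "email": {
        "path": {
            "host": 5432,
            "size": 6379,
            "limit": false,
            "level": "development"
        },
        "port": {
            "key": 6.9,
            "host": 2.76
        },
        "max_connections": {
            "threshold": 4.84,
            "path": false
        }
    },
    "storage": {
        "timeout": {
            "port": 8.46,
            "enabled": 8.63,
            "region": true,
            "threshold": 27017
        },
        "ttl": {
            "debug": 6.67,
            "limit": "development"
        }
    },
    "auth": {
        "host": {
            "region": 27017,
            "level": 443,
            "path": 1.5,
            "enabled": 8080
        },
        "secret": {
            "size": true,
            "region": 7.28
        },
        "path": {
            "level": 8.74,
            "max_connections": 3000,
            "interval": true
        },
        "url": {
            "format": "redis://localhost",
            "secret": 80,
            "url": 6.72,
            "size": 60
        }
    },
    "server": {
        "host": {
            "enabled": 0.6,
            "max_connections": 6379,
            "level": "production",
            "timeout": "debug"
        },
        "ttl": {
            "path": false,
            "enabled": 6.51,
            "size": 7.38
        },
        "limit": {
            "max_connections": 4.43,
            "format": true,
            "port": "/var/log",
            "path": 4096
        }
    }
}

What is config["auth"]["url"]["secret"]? 80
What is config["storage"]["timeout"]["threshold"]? 27017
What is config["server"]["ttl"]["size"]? 7.38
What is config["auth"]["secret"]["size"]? True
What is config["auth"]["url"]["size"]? 60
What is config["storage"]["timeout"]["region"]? True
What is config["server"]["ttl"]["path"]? False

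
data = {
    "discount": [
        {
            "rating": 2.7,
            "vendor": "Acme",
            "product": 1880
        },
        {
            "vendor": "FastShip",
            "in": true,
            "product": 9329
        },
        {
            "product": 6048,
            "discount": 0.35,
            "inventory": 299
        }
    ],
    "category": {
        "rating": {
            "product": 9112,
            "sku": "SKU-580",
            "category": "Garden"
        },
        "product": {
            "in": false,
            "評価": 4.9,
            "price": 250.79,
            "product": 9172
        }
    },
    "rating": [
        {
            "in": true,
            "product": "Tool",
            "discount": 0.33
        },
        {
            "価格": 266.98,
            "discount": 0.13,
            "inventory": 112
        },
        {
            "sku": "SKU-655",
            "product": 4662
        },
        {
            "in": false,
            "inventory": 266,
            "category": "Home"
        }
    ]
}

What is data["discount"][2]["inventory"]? 299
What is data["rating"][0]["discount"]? 0.33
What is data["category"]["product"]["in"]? False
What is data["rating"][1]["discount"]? 0.13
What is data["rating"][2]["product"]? 4662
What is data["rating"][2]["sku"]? "SKU-655"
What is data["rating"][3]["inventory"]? 266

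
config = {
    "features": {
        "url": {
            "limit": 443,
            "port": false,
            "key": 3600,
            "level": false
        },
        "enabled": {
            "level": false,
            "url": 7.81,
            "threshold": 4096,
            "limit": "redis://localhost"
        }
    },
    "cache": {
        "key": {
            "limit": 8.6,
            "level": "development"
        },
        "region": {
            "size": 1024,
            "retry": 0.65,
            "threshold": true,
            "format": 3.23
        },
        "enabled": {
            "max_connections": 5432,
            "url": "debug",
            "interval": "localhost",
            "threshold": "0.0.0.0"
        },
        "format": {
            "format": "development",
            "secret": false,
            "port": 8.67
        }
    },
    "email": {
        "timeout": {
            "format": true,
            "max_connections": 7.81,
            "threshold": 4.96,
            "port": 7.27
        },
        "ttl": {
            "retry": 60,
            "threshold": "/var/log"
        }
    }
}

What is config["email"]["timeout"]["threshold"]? 4.96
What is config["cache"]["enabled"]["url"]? "debug"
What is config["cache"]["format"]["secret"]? False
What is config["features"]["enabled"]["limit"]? "redis://localhost"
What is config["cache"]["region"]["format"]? 3.23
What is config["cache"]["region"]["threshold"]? True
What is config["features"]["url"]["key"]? 3600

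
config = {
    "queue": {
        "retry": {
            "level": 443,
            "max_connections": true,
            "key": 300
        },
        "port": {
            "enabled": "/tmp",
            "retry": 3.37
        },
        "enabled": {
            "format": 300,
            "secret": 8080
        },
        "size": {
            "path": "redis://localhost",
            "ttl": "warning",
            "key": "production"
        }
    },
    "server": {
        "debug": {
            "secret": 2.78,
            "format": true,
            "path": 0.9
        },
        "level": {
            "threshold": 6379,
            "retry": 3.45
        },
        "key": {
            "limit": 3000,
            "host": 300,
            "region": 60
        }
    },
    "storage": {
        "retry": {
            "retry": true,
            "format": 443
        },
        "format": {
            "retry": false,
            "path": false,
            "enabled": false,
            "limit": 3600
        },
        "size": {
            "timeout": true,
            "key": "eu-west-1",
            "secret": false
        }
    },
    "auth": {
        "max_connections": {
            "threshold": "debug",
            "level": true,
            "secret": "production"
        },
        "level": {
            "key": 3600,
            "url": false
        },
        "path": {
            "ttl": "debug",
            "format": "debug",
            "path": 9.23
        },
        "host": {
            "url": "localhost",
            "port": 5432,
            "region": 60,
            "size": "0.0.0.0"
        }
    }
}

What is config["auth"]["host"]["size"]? "0.0.0.0"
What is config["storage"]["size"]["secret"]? False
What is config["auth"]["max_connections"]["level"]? True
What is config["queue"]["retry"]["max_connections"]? True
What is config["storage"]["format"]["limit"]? 3600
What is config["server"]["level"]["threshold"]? 6379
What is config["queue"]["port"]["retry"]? 3.37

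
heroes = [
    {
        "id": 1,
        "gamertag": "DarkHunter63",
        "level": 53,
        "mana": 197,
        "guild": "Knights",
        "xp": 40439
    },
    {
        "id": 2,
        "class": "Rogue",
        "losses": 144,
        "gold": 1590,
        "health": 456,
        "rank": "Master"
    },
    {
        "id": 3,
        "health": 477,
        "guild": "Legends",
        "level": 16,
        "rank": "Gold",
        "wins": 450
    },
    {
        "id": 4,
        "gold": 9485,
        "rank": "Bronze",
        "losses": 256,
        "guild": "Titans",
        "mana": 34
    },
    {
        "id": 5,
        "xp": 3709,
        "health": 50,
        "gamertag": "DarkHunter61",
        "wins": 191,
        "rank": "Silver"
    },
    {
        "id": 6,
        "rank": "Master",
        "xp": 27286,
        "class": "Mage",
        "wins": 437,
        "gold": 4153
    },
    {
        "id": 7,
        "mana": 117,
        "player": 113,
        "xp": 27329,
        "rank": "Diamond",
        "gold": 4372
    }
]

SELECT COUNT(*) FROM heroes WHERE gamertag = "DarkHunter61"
1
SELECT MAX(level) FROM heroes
53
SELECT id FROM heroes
[1, 2, 3, 4, 5, 6, 7]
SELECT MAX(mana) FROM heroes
197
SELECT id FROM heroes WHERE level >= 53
[1]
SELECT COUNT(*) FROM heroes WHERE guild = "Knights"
1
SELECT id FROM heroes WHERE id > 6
[7]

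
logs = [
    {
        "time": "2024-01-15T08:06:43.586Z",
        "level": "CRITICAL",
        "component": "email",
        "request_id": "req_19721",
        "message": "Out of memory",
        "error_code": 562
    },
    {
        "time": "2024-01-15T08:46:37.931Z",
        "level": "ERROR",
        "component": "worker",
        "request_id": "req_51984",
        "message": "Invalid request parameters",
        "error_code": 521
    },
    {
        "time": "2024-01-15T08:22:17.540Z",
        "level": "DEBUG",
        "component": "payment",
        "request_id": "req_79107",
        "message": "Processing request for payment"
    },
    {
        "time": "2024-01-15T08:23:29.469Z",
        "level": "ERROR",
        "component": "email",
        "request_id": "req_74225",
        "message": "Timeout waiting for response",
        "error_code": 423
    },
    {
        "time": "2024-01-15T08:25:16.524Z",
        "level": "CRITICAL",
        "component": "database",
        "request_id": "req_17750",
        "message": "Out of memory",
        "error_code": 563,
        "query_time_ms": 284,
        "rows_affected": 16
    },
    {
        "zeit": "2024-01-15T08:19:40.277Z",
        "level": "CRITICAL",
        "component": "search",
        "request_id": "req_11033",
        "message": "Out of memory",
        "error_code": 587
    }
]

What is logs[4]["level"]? "CRITICAL"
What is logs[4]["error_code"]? 563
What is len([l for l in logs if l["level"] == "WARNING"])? 0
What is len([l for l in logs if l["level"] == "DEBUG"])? 1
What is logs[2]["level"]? "DEBUG"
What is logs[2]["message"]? "Processing request for payment"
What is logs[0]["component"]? "email"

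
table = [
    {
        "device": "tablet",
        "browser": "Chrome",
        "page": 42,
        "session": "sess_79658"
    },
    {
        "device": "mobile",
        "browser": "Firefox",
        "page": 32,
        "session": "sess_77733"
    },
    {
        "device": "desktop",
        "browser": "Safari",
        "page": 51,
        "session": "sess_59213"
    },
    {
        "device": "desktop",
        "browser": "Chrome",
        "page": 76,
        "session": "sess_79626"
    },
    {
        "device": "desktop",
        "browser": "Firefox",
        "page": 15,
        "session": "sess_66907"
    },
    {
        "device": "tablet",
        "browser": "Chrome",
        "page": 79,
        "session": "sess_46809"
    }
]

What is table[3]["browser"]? "Chrome"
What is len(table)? 6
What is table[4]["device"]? "desktop"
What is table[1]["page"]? 32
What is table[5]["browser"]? "Chrome"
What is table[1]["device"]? "mobile"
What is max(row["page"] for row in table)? 79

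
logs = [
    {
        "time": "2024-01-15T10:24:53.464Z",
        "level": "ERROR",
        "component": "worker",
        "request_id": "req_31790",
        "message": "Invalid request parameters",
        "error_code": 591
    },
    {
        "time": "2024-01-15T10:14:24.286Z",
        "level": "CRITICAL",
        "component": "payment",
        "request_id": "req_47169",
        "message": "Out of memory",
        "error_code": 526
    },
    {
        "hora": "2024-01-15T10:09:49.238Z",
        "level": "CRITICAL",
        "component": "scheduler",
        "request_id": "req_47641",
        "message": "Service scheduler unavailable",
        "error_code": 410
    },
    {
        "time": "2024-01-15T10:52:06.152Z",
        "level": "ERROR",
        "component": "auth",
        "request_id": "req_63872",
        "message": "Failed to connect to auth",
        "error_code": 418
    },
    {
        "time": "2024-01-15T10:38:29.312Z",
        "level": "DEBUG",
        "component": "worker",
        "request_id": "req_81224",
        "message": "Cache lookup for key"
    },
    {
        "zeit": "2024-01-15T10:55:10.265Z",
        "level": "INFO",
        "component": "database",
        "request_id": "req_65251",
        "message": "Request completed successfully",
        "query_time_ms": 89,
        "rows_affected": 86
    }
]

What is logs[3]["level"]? "ERROR"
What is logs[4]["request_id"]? "req_81224"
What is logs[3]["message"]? "Failed to connect to auth"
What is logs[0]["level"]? "ERROR"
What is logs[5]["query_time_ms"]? 89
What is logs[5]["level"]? "INFO"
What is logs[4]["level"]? "DEBUG"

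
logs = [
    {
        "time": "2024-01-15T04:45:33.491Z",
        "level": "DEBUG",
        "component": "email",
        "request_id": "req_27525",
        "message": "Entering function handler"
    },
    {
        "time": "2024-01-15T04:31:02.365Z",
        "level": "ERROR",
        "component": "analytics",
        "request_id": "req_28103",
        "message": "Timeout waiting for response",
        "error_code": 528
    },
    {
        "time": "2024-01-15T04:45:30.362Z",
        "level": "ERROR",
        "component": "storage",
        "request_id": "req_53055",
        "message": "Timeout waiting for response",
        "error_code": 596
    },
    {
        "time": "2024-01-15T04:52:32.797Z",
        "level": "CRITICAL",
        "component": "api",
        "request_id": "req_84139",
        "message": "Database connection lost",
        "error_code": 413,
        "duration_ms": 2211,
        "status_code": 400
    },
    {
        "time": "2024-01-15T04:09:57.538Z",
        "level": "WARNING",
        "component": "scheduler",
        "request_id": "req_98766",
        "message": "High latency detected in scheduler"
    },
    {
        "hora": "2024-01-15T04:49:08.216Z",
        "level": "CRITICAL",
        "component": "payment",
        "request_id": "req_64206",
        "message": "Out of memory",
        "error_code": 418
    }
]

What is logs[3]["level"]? "CRITICAL"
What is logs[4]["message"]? "High latency detected in scheduler"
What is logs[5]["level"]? "CRITICAL"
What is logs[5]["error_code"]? 418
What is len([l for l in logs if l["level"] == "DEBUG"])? 1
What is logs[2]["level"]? "ERROR"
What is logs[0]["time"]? "2024-01-15T04:45:33.491Z"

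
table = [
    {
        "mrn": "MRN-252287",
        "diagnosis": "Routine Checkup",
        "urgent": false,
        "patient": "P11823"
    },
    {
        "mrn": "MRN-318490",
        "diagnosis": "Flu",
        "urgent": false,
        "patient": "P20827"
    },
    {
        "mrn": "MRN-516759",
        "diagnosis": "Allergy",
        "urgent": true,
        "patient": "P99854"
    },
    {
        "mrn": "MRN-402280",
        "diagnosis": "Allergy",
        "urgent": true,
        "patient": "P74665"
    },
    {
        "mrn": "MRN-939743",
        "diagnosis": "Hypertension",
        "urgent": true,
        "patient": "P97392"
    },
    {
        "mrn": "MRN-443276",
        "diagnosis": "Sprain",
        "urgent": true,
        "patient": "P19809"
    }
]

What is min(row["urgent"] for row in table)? False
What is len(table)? 6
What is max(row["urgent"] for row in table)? True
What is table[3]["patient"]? "P74665"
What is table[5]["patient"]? "P19809"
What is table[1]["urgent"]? False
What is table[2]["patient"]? "P99854"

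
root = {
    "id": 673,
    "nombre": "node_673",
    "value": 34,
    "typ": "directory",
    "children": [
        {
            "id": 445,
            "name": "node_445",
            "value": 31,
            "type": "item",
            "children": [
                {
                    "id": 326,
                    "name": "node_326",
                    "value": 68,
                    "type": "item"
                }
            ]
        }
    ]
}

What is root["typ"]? "directory"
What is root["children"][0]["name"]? "node_445"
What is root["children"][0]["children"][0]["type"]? "item"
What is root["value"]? 34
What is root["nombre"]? "node_673"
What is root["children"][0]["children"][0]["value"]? 68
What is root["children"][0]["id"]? 445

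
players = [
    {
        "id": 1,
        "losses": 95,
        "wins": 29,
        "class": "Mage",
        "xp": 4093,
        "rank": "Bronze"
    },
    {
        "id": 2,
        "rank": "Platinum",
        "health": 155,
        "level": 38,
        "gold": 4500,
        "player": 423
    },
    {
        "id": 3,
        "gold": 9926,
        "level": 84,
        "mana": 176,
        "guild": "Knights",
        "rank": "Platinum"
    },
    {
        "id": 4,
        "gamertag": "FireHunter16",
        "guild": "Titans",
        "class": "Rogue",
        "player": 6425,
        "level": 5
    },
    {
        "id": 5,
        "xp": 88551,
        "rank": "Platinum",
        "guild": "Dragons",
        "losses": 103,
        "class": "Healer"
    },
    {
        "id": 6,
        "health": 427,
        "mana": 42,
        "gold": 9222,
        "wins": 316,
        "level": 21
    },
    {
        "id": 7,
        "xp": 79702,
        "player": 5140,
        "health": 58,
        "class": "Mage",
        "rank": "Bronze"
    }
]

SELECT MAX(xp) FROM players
88551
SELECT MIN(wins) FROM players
29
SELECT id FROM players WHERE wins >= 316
[6]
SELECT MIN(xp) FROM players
4093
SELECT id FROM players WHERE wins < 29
[]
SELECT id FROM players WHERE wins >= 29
[1, 6]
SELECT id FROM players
[1, 2, 3, 4, 5, 6, 7]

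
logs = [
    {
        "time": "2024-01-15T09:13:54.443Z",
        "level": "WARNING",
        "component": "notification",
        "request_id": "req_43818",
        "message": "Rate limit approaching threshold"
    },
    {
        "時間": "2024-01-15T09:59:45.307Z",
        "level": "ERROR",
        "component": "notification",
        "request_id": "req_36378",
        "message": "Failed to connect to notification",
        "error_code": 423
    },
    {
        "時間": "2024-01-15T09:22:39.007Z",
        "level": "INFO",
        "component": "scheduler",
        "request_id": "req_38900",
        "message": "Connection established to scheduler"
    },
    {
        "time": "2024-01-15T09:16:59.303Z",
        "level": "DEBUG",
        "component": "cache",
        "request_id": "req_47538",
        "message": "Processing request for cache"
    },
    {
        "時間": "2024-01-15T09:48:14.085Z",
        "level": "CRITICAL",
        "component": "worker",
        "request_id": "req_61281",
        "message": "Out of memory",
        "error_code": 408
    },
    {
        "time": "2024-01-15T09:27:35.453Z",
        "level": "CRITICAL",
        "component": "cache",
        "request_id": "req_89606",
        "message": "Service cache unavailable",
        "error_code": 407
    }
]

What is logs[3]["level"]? "DEBUG"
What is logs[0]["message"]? "Rate limit approaching threshold"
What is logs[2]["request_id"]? "req_38900"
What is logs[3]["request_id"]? "req_47538"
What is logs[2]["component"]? "scheduler"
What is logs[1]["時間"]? "2024-01-15T09:59:45.307Z"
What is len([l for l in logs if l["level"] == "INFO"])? 1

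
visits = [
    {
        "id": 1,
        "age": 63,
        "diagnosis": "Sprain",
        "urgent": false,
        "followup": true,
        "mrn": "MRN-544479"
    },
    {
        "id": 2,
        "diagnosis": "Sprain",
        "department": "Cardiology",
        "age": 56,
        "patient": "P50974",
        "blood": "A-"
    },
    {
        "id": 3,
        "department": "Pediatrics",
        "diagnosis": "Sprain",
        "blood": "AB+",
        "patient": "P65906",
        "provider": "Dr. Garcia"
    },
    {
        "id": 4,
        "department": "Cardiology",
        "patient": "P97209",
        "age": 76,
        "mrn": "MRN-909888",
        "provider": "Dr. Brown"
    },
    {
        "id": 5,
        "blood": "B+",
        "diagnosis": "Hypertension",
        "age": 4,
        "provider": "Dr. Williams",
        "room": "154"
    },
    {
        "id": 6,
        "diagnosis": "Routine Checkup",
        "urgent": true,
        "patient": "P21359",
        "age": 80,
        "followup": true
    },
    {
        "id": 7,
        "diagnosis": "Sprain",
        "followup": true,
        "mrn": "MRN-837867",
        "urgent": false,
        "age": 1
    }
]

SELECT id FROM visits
[1, 2, 3, 4, 5, 6, 7]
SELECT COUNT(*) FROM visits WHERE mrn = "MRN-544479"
1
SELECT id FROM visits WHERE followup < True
[]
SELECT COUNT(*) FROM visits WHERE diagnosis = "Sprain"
4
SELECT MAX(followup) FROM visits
True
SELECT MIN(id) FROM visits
1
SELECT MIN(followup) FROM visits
True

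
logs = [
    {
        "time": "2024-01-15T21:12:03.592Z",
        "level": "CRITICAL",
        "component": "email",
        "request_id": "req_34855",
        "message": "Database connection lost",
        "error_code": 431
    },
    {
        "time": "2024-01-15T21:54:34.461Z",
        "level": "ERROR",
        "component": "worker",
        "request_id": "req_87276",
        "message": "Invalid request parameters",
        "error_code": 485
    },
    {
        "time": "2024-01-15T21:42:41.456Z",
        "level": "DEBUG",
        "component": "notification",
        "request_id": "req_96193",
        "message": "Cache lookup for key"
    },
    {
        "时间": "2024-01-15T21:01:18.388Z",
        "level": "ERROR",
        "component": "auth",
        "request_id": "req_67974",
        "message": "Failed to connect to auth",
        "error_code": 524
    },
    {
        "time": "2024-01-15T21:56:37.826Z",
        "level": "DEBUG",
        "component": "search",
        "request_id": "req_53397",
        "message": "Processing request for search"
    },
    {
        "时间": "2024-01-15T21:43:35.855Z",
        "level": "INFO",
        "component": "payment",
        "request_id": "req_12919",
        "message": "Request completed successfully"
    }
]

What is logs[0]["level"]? "CRITICAL"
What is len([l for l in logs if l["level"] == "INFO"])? 1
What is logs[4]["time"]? "2024-01-15T21:56:37.826Z"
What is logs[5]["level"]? "INFO"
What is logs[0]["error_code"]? 431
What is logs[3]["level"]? "ERROR"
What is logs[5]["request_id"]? "req_12919"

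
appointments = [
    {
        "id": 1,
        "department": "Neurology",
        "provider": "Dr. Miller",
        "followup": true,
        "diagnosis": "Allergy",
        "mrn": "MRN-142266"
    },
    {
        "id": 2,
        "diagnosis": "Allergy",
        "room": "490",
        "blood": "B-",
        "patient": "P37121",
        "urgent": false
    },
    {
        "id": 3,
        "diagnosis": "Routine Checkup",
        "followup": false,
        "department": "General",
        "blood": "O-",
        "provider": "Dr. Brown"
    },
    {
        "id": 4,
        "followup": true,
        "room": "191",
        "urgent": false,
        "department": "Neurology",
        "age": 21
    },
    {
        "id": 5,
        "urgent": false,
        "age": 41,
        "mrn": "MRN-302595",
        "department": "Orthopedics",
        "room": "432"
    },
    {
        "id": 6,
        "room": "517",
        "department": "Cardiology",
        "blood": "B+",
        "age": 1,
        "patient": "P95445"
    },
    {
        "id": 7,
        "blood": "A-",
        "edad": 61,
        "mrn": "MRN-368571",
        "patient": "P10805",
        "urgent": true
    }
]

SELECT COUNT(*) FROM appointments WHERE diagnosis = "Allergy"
2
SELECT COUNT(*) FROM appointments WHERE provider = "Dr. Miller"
1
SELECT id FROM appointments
[1, 2, 3, 4, 5, 6, 7]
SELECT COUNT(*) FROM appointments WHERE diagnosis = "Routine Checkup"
1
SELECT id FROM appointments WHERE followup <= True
[1, 3, 4]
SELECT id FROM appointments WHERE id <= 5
[1, 2, 3, 4, 5]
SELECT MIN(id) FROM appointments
1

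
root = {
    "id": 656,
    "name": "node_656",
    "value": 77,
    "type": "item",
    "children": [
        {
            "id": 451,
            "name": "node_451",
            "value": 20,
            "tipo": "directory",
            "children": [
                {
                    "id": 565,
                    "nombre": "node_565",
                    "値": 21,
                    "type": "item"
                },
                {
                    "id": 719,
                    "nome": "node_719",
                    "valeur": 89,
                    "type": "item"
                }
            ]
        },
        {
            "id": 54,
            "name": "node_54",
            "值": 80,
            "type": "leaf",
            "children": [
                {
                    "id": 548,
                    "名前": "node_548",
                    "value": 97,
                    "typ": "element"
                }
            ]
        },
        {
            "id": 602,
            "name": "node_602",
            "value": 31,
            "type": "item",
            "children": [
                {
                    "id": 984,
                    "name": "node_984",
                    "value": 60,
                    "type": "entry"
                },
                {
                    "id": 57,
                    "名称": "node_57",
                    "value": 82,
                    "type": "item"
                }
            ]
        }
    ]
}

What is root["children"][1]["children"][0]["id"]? 548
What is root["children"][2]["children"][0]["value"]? 60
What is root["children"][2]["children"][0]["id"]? 984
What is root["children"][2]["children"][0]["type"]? "entry"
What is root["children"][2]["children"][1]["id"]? 57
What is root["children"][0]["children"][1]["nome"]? "node_719"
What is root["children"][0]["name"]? "node_451"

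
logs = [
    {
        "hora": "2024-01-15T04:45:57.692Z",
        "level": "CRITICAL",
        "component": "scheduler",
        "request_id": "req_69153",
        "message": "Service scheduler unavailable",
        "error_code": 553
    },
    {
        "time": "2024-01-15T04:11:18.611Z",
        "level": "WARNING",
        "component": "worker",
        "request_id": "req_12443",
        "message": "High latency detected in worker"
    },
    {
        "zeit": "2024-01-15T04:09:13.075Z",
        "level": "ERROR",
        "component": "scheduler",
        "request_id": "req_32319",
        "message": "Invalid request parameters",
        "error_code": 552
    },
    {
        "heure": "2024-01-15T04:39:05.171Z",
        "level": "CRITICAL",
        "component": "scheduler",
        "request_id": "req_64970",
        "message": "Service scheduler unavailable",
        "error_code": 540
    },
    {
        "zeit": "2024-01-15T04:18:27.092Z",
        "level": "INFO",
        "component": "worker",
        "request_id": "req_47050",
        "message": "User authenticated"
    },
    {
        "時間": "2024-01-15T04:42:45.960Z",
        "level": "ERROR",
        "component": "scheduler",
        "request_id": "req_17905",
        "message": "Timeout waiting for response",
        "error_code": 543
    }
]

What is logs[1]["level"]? "WARNING"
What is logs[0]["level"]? "CRITICAL"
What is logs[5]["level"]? "ERROR"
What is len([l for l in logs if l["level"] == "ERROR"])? 2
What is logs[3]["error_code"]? 540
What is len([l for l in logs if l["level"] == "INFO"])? 1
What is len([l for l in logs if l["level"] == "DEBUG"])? 0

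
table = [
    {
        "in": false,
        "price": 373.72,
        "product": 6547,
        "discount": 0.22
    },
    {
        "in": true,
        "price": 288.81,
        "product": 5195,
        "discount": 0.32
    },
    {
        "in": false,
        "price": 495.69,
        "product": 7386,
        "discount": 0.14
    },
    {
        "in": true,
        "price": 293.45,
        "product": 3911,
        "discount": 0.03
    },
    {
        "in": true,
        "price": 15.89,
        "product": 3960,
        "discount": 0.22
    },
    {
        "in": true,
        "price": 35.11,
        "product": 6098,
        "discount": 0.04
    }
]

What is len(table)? 6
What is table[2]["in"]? False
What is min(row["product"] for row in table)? 3911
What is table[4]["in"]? True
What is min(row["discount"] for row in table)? 0.03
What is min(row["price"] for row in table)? 15.89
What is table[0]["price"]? 373.72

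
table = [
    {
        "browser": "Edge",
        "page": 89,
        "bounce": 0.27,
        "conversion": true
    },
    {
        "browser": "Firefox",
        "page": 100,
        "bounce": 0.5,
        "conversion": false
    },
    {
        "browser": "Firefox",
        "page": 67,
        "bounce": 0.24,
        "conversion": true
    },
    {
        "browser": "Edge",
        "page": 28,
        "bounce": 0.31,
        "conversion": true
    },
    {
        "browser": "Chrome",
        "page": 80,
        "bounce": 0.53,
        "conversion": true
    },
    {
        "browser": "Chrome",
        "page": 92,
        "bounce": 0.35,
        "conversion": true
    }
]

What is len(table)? 6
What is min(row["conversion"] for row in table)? False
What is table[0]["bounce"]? 0.27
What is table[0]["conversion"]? True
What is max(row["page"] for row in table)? 100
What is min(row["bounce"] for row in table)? 0.24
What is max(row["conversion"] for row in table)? True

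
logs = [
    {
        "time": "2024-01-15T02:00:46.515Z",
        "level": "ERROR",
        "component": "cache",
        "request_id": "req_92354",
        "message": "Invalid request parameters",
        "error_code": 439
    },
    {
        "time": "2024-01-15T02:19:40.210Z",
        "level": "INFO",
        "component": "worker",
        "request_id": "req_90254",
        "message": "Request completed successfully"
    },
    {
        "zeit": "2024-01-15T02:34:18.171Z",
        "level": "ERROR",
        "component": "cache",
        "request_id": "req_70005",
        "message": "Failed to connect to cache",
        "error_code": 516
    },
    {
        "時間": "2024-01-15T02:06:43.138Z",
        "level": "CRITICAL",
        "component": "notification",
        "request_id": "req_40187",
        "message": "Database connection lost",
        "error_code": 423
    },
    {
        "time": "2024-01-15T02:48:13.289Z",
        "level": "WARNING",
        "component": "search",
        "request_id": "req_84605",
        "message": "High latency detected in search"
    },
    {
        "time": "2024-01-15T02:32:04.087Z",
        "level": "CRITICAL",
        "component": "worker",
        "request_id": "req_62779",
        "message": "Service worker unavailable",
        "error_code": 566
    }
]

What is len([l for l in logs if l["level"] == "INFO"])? 1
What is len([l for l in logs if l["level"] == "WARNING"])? 1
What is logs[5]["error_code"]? 566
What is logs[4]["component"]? "search"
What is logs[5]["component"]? "worker"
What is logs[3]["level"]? "CRITICAL"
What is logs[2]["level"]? "ERROR"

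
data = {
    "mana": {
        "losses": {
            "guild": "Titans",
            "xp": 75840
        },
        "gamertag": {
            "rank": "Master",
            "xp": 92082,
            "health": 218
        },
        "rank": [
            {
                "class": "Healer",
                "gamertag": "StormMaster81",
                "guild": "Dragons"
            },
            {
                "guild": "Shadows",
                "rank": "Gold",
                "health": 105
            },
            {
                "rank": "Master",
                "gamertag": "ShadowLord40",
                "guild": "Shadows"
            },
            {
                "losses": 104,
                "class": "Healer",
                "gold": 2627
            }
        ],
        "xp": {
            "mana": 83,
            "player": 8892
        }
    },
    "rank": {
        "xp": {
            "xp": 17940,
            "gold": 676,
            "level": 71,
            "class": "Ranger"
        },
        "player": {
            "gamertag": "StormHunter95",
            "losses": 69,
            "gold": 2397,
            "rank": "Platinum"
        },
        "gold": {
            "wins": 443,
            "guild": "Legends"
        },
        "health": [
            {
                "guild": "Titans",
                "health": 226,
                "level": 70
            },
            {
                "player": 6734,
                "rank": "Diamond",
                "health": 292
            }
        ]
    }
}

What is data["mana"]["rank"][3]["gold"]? 2627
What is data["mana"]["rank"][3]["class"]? "Healer"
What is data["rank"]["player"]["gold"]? 2397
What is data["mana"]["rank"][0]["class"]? "Healer"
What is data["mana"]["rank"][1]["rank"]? "Gold"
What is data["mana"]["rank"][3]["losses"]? 104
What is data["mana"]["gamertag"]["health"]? 218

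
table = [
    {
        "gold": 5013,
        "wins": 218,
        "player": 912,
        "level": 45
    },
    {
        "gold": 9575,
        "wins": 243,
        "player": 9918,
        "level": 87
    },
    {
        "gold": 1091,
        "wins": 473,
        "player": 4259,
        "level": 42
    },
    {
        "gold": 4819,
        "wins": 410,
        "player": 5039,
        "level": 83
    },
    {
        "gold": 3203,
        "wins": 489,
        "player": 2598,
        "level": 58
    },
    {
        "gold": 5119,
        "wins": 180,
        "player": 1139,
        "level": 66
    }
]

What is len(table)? 6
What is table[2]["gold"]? 1091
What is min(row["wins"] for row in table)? 180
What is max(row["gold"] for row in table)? 9575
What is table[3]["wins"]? 410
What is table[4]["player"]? 2598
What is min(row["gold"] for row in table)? 1091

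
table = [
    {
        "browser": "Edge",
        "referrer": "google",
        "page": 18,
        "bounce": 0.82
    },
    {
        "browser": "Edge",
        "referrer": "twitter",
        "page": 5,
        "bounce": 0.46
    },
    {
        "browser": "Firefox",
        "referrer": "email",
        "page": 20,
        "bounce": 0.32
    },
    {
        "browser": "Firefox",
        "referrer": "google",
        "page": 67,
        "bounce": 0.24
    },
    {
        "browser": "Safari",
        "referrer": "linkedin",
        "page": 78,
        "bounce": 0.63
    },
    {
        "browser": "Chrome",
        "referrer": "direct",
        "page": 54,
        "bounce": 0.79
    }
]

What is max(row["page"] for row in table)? 78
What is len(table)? 6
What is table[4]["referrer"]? "linkedin"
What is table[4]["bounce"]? 0.63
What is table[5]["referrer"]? "direct"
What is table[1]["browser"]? "Edge"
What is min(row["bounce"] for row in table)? 0.24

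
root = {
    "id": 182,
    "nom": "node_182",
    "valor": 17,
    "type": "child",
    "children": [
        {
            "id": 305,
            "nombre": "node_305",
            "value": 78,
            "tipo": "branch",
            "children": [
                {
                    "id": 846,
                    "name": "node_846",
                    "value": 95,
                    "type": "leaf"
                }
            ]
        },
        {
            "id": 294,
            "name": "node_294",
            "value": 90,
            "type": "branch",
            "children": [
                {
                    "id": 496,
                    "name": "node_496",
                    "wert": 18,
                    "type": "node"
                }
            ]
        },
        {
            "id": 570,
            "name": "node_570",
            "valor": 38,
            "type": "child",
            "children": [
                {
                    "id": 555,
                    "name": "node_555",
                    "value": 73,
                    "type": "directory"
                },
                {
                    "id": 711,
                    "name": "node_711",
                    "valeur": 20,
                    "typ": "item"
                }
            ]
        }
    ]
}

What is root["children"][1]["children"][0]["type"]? "node"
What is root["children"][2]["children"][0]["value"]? 73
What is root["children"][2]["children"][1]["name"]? "node_711"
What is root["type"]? "child"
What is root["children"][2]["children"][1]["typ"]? "item"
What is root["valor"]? 17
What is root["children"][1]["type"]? "branch"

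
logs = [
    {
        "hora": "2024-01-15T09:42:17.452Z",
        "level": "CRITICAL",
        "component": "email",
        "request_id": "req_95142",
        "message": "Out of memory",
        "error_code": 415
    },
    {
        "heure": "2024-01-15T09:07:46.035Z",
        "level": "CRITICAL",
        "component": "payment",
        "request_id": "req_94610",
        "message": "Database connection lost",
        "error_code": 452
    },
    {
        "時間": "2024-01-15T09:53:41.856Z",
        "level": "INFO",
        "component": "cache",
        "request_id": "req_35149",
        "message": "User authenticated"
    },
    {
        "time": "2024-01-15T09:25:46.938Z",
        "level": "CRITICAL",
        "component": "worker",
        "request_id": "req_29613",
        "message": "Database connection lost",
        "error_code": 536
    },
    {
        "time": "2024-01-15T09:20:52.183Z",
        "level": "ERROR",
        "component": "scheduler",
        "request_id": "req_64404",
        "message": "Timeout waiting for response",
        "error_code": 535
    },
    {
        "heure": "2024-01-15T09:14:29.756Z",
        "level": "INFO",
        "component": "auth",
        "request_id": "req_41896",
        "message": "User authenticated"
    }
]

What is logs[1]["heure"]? "2024-01-15T09:07:46.035Z"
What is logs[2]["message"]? "User authenticated"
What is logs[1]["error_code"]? 452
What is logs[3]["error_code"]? 536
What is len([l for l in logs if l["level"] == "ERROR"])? 1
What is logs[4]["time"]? "2024-01-15T09:20:52.183Z"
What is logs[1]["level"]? "CRITICAL"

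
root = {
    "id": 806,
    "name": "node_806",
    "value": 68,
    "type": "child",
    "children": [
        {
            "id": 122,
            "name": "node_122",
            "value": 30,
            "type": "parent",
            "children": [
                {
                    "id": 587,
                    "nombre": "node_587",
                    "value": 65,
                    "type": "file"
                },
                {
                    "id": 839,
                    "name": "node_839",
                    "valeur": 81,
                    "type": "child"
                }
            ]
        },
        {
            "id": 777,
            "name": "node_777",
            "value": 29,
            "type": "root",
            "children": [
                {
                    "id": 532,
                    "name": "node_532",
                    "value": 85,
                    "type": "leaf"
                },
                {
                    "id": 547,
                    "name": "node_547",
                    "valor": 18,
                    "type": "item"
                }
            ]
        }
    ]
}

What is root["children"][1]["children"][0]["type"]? "leaf"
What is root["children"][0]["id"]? 122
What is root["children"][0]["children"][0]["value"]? 65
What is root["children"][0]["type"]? "parent"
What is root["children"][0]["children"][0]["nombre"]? "node_587"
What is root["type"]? "child"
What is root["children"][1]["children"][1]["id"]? 547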